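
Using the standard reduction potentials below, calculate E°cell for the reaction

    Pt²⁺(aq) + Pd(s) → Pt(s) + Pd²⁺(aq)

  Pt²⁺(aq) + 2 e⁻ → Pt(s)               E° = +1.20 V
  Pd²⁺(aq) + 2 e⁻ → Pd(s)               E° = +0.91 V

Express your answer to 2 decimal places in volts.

+0.29 V

Pt²⁺(aq) gains electrons, so the Pt²⁺/Pt couple is the cathode; the Pd²⁺/Pd couple is the anode.
E°cell = E°(cathode) − E°(anode) = +1.20 − (+0.91) = +0.29 V.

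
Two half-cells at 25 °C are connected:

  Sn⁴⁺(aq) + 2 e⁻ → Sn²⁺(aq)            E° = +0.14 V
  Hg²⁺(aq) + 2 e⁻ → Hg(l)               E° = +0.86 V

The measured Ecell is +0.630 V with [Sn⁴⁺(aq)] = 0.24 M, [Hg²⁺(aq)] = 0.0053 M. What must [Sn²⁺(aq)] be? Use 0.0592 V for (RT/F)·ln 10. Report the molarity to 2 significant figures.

With Hg²⁺/Hg at the cathode and Sn⁴⁺/Sn²⁺ at the anode, E°cell = +0.86 − (+0.14) = +0.72 V (n = 2).
From the Nernst equation, log Q = n(E° − E)/0.0592 = 2·(+0.72 − (+0.630))/0.0592 = 3.041.
Balancing electrons gives Hg²⁺(aq) + Sn²⁺(aq) → Hg(l) + Sn⁴⁺(aq); thus Q = [Sn⁴⁺(aq)] / ([Hg²⁺(aq)]·[Sn²⁺(aq)]).
Isolating [Sn²⁺(aq)] in Q = 10^{3.041} yields log [Sn²⁺(aq)] = −1.385, i.e. 0.041 M.

0.041 M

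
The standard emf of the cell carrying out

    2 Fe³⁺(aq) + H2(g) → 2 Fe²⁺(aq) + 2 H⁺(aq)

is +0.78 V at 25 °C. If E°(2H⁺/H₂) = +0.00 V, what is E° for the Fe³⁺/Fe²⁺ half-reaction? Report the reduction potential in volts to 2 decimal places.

+0.78 V

In the reaction as written the Fe³⁺/Fe²⁺ couple is reduced (cathode) and 2H⁺/H₂ is oxidized (anode), so E°cell = E°(Fe³⁺/Fe²⁺) − E°(2H⁺/H₂).
E°(Fe³⁺/Fe²⁺) = E°cell + E°(anode) = +0.78 + (+0.00) = +0.78 V.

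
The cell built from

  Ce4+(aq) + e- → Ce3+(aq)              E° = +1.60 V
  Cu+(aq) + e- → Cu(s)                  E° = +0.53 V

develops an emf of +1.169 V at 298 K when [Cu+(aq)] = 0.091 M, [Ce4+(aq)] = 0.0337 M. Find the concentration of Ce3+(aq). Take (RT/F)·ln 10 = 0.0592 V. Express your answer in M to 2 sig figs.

0.0079 M

With Ce⁴⁺/Ce³⁺ at the cathode and Cu⁺/Cu at the anode, E°cell = +1.60 − (+0.53) = +1.07 V (n = 1).
From the Nernst equation, log Q = n(E° − E)/0.0592 = 1·(+1.07 − (+1.169))/0.0592 = −1.672.
Balancing electrons gives Ce4+(aq) + Cu(s) → Ce3+(aq) + Cu+(aq); thus Q = ([Ce3+(aq)]·[Cu+(aq)]) / [Ce4+(aq)].
Isolating [Ce3+(aq)] in Q = 10^{−1.672} yields log [Ce3+(aq)] = −2.103, i.e. 0.0079 M.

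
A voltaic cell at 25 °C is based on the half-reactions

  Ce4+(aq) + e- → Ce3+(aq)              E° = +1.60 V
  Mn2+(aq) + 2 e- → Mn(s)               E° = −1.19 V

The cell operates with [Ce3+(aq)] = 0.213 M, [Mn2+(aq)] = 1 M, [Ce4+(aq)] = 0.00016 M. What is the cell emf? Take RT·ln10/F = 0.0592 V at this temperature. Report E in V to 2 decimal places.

Ce⁴⁺/Ce³⁺ is reduced (cathode, E° = +1.60 V) and Mn²⁺/Mn is oxidized (anode).
E°cell = +1.60 − (−1.19) = +2.79 V, with n = 2 electrons transferred.
For the overall reaction 2 Ce4+(aq) + Mn(s) → 2 Ce3+(aq) + Mn2+(aq), Q = ([Ce3+(aq)]^2·[Mn2+(aq)]) / [Ce4+(aq)]^2 = 1.77×10^6, giving log Q = 6.249.
E = E° − (0.0592/n)·log Q = +2.79 − (0.0592/2)(6.249) = +2.61 V.

+2.61 V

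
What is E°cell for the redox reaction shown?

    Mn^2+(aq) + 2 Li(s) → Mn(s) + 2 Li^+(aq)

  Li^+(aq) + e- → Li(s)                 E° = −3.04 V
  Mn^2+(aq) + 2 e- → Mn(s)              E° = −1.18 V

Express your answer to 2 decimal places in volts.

+1.86 V

Mn^2+(aq) gains electrons, so the Mn²⁺/Mn couple is the cathode; the Li⁺/Li couple is the anode.
E°cell = E°(cathode) − E°(anode) = −1.18 − (−3.04) = +1.86 V.
The positive value indicates the reaction is spontaneous as written.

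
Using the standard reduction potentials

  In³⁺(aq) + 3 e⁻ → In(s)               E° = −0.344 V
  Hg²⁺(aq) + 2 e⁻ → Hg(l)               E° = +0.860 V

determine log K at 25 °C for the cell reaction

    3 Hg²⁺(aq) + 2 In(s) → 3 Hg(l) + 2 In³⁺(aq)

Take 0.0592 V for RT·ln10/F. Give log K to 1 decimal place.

The Hg²⁺/Hg couple is reduced (cathode); E°cell = +0.860 − (−0.344) = +1.204 V with n = 6.
At equilibrium E = 0, so log K = nE°cell / 0.0592 = (6)(+1.204) / 0.0592 = 122.0.

log K = 122.0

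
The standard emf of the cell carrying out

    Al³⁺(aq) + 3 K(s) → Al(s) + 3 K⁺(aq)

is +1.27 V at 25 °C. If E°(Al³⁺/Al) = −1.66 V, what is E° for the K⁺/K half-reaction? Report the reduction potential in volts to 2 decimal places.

−2.93 V

In the reaction as written the Al³⁺/Al couple is reduced (cathode) and K⁺/K is oxidized (anode), so E°cell = E°(Al³⁺/Al) − E°(K⁺/K).
E°(K⁺/K) = E°(cathode) − E°cell = −1.66 − (+1.27) = −2.93 V.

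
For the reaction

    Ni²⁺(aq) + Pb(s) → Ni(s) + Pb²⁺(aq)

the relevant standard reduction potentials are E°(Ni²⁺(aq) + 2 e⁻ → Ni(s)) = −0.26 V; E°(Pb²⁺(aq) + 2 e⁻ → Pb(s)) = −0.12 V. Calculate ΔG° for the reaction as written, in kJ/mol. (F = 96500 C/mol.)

+27.0 kJ/mol

In the reaction as written Ni²⁺(aq) is reduced, so the Ni²⁺/Ni couple is the cathode and Pb²⁺/Pb is the anode.
E°cell = −0.26 − (−0.12) = −0.14 V; balancing electrons gives n = 2.
ΔG° = −nFE°cell = −(2)(96500)(−0.14) J/mol = +27.0 kJ/mol.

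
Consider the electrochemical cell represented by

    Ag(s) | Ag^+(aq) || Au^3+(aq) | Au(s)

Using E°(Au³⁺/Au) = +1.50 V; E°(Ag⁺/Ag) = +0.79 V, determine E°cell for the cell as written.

+0.71 V

By convention the left-hand electrode in cell notation is the anode (oxidation) and the right-hand electrode is the cathode (reduction).
E°cell = E°(right) − E°(left) = +1.50 − (+0.79) = +0.71 V.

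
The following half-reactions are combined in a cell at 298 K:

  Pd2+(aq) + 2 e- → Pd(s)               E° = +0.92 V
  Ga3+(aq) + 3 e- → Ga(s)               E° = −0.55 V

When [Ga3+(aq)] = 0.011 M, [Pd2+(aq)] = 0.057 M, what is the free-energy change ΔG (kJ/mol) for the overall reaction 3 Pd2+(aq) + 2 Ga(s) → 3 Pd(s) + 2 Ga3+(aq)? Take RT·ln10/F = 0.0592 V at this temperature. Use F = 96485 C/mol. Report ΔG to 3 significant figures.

−852 kJ/mol

E°cell = +0.92 − (−0.55) = +1.47 V; the balanced reaction transfers n = 6 electrons.
Q = [Ga3+(aq)]^2 / [Pd2+(aq)]^3 = 0.653, so log Q = −0.185 and E = +1.47 − (0.0592/6)(−0.185) = +1.4718 V.
Then ΔG = −nFE = −6 × 96485 × +1.4718 J/mol = −852 kJ/mol.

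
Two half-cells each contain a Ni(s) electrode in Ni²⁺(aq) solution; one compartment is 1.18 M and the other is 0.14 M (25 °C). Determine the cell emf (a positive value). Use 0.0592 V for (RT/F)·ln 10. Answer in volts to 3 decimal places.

0.027 V

For a concentration cell E°cell = 0, since both electrodes use the same couple.
The compartment with the higher Ni²⁺(aq) concentration (1.18 M) acts as the cathode; ions are reduced there and produced at the dilute (0.14 M) anode.
With n = 2, Ecell = −(0.0592/2)·log([dilute]/[conc]) = −(0.0592/2)·log(0.14/1.18) = +0.027 V.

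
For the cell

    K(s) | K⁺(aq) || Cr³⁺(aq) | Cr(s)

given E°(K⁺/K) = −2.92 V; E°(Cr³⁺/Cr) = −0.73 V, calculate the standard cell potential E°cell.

+2.19 V

By convention the left-hand electrode in cell notation is the anode (oxidation) and the right-hand electrode is the cathode (reduction).
E°cell = E°(right) − E°(left) = −0.73 − (−2.92) = +2.19 V.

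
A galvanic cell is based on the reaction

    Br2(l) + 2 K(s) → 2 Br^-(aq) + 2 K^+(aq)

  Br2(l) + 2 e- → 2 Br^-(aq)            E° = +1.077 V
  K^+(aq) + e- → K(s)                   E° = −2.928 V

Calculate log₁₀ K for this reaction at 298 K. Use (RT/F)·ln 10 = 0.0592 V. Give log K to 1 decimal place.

log K = 135.3

The Br₂/Br⁻ couple is reduced (cathode); E°cell = +1.077 − (−2.928) = +4.005 V with n = 2.
At equilibrium E = 0, so log K = nE°cell / 0.0592 = (2)(+4.005) / 0.0592 = 135.3.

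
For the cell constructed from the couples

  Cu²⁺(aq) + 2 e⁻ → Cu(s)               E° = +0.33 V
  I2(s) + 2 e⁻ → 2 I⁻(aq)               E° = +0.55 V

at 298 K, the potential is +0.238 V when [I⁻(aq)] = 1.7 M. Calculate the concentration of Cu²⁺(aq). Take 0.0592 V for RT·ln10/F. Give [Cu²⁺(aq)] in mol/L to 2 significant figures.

The I₂/I⁻ couple has the larger reduction potential, so it is the cathode: E°cell = +0.55 − (+0.33) = +0.22 V and n = 2.
Rearranging E = E° − (0.0592/n)·log Q gives log Q = 2(+0.22 − (+0.238))/0.0592 = −0.608.
Balancing electrons gives I2(s) + Cu(s) → 2 I⁻(aq) + Cu²⁺(aq); thus Q = [I⁻(aq)]^2·[Cu²⁺(aq)].
Solving for the unknown gives log [Cu²⁺(aq)] = −1.069, so [Cu²⁺(aq)] ≈ 0.085 M.

0.085 M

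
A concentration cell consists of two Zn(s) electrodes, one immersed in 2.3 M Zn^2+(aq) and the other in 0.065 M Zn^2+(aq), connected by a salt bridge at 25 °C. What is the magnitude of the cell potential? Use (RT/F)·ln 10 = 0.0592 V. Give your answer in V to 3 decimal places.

0.046 V

For a concentration cell E°cell = 0, since both electrodes use the same couple.
The compartment with the higher Zn^2+(aq) concentration (2.3 M) acts as the cathode; ions are reduced there and produced at the dilute (0.065 M) anode.
With n = 2, Ecell = −(0.0592/2)·log([dilute]/[conc]) = −(0.0592/2)·log(0.065/2.3) = +0.046 V.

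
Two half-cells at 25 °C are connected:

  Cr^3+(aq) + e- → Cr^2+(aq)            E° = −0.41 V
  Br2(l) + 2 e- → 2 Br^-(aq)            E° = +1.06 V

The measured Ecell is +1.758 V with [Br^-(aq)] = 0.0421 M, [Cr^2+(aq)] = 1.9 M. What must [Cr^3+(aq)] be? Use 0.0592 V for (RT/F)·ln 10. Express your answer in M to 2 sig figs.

With Br₂/Br⁻ at the cathode and Cr³⁺/Cr²⁺ at the anode, E°cell = +1.06 − (−0.41) = +1.47 V (n = 2).
Since E = E° − (0.0592/n)·log Q, log Q = n(E° − E)/0.0592 = −9.730.
The balanced reaction is Br2(l) + 2 Cr^2+(aq) → 2 Br^-(aq) + 2 Cr^3+(aq), so Q = ([Br^-(aq)]^2·[Cr^3+(aq)]^2) / [Cr^2+(aq)]^2.
Solving for the unknown gives log [Cr^3+(aq)] = −3.211, so [Cr^3+(aq)] ≈ 0.00062 M.

0.00062 M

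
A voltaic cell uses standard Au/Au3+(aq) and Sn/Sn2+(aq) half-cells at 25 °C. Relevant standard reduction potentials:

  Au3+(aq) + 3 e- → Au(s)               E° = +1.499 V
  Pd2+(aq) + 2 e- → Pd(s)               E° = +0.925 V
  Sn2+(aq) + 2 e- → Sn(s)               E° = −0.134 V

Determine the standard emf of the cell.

Of the two couples in this cell, the one with the more positive reduction potential is reduced at the cathode: here that is Au³⁺/Au (+1.499 V); Sn²⁺/Sn (−0.134 V) is the anode.
E°cell = E°(cathode) − E°(anode) = +1.499 − (−0.134) = +1.633 V.

+1.633 V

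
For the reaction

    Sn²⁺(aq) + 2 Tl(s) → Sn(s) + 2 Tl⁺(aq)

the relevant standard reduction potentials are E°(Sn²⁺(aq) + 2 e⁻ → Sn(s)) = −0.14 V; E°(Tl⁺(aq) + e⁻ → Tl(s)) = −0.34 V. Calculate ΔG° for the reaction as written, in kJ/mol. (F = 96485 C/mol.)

In the reaction as written Sn²⁺(aq) is reduced, so the Sn²⁺/Sn couple is the cathode and Tl⁺/Tl is the anode.
E°cell = −0.14 − (−0.34) = +0.20 V; balancing electrons gives n = 2.
ΔG° = −nFE°cell = −(2)(96485)(+0.20) J/mol = −38.6 kJ/mol.

−38.6 kJ/mol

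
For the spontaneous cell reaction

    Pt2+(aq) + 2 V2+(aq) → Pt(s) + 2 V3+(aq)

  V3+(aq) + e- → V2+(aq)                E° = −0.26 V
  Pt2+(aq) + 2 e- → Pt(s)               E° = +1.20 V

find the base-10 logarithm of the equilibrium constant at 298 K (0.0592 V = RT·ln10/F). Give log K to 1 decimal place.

The Pt²⁺/Pt couple is reduced (cathode); E°cell = +1.20 − (−0.26) = +1.46 V with n = 2.
At equilibrium E = 0, so log K = nE°cell / 0.0592 = (2)(+1.46) / 0.0592 = 49.3.

log K = 49.3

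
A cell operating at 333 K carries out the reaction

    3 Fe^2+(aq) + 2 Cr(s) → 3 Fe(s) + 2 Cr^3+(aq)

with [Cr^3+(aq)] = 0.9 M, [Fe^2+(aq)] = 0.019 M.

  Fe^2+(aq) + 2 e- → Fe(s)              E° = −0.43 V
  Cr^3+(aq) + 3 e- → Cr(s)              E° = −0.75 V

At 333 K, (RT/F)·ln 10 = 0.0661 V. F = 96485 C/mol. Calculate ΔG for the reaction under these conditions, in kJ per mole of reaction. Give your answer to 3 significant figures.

−153 kJ/mol

With Fe²⁺/Fe reduced at the cathode, E°cell = −0.43 − (−0.75) = +0.32 V and n = 6.
Q = [Cr^3+(aq)]^2 / [Fe^2+(aq)]^3 = 1.18×10^5, so log Q = 5.072 and E = +0.32 − (0.0661/6)(5.072) = +0.2641 V.
ΔG = −nFE = −(6)(96485)(+0.2641) J/mol = −153 kJ/mol.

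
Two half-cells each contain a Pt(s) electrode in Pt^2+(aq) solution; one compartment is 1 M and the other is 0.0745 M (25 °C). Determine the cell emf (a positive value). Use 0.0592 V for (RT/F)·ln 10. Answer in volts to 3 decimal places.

0.033 V

For a concentration cell E°cell = 0, since both electrodes use the same couple.
The compartment with the higher Pt^2+(aq) concentration (1 M) acts as the cathode; ions are reduced there and produced at the dilute (0.0745 M) anode.
With n = 2, Ecell = −(0.0592/2)·log([dilute]/[conc]) = −(0.0592/2)·log(0.0745/1) = +0.033 V.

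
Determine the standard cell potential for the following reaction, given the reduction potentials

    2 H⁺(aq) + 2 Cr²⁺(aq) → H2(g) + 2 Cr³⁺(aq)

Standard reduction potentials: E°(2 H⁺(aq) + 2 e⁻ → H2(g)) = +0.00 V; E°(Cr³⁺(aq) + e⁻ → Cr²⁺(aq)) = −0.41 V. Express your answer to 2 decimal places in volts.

+0.41 V

In the reaction as written, H⁺(aq) is reduced (cathode) and Cr³⁺(aq) is produced by oxidation at the anode.
E°cell = E°(cathode) − E°(anode) = +0.00 − (−0.41) = +0.41 V.
The positive value indicates the reaction is spontaneous as written.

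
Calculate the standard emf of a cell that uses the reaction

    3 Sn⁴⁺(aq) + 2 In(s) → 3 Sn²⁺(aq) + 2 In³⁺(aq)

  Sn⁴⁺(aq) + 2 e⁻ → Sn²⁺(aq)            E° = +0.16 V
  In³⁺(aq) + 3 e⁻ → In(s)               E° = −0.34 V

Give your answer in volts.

+0.50 V

Sn⁴⁺(aq) gains electrons, so the Sn⁴⁺/Sn²⁺ couple is the cathode; the In³⁺/In couple is the anode.
E°cell = E°(cathode) − E°(anode) = +0.16 − (−0.34) = +0.50 V.
The positive value indicates the reaction is spontaneous as written.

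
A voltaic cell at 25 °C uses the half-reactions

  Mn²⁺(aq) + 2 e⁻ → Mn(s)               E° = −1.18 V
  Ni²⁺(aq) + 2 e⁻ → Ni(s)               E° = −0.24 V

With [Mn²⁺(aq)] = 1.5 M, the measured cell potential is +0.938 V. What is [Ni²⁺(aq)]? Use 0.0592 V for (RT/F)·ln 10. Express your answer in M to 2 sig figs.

The Ni²⁺/Ni couple has the larger reduction potential, so it is the cathode: E°cell = −0.24 − (−1.18) = +0.94 V and n = 2.
Rearranging E = E° − (0.0592/n)·log Q gives log Q = 2(+0.94 − (+0.938))/0.0592 = 0.068.
For Ni²⁺(aq) + Mn(s) → Ni(s) + Mn²⁺(aq), the reaction quotient is Q = [Mn²⁺(aq)] / [Ni²⁺(aq)].
Isolating [Ni²⁺(aq)] in Q = 10^{0.068} yields log [Ni²⁺(aq)] = 0.108, i.e. 1.3 M.

1.3 M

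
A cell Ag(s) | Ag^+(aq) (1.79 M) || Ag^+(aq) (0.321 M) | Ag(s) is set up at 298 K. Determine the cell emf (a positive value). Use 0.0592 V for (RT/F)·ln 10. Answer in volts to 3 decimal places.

For a concentration cell E°cell = 0, since both electrodes use the same couple.
The compartment with the higher Ag^+(aq) concentration (1.79 M) acts as the cathode; ions are reduced there and produced at the dilute (0.321 M) anode.
With n = 1, Ecell = −(0.0592/1)·log([dilute]/[conc]) = −(0.0592/1)·log(0.321/1.79) = +0.044 V.

0.044 V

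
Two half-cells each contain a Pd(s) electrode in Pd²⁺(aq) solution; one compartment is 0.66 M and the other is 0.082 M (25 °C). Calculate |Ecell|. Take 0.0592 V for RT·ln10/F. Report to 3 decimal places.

0.027 V

For a concentration cell E°cell = 0, since both electrodes use the same couple.
The compartment with the higher Pd²⁺(aq) concentration (0.66 M) acts as the cathode; ions are reduced there and produced at the dilute (0.082 M) anode.
With n = 2, Ecell = −(0.0592/2)·log([dilute]/[conc]) = −(0.0592/2)·log(0.082/0.66) = +0.027 V.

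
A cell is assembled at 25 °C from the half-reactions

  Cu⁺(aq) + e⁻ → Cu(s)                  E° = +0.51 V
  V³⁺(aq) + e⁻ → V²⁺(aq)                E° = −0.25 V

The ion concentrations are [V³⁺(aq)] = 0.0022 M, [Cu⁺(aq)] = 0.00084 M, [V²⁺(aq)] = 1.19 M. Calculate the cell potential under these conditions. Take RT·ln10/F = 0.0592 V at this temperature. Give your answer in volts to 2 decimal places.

Since E°(Cu⁺/Cu) > E°(V³⁺/V²⁺), Cu⁺/Cu serves as the cathode.
The standard potential is +0.51 − (−0.25) = +0.76 V and the balanced reaction transfers n = 1 electron.
The balanced reaction is Cu⁺(aq) + V²⁺(aq) → Cu(s) + V³⁺(aq), so Q = [V³⁺(aq)] / ([Cu⁺(aq)]·[V²⁺(aq)]) = 2.2 and log Q = 0.343.
By the Nernst equation, E = +0.76 − (0.0592/1)·(0.343) = +0.74 V.

+0.74 V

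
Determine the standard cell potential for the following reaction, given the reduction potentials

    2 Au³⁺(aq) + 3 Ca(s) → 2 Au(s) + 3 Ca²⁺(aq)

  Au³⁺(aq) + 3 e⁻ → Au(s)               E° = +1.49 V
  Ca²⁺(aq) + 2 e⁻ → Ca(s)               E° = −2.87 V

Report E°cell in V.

In the reaction as written, Au³⁺(aq) is reduced (cathode) and Ca²⁺(aq) is produced by oxidation at the anode.
E°cell = E°(cathode) − E°(anode) = +1.49 − (−2.87) = +4.36 V.

+4.36 V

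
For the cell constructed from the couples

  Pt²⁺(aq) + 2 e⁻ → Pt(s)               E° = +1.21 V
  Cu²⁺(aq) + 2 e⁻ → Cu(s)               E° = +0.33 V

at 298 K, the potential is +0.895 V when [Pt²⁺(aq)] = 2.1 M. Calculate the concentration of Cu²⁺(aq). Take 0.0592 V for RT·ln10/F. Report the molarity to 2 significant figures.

0.65 M

The Pt²⁺/Pt couple has the larger reduction potential, so it is the cathode: E°cell = +1.21 − (+0.33) = +0.88 V and n = 2.
Rearranging E = E° − (0.0592/n)·log Q gives log Q = 2(+0.88 − (+0.895))/0.0592 = −0.507.
For Pt²⁺(aq) + Cu(s) → Pt(s) + Cu²⁺(aq), the reaction quotient is Q = [Cu²⁺(aq)] / [Pt²⁺(aq)].
Isolating [Cu²⁺(aq)] in Q = 10^{−0.507} yields log [Cu²⁺(aq)] = −0.185, i.e. 0.65 M.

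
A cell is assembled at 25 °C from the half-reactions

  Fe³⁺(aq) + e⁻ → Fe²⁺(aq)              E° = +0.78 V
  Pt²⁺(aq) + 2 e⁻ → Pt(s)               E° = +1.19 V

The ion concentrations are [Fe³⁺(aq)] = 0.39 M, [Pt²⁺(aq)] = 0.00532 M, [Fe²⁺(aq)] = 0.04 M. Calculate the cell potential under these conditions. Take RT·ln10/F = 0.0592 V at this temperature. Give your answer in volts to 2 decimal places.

The Pt²⁺/Pt couple has the more positive E°, so it is the cathode; Fe³⁺/Fe²⁺ is the anode.
E°cell = E°cat − E°an = +1.19 − (+0.78) = +0.41 V; n = 2.
The balanced reaction is Pt²⁺(aq) + 2 Fe²⁺(aq) → Pt(s) + 2 Fe³⁺(aq), so Q = [Fe³⁺(aq)]^2 / ([Pt²⁺(aq)]·[Fe²⁺(aq)]^2) = 1.79×10^4 and log Q = 4.252.
By the Nernst equation, E = +0.41 − (0.0592/2)·(4.252) = +0.28 V.

+0.28 V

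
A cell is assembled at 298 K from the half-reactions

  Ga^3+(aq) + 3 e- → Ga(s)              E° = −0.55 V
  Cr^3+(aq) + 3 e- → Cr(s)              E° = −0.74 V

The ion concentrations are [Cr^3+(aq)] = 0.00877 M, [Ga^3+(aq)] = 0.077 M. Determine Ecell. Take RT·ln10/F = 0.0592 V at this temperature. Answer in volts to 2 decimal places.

+0.21 V

Since E°(Ga³⁺/Ga) > E°(Cr³⁺/Cr), Ga³⁺/Ga serves as the cathode.
E°cell = −0.55 − (−0.74) = +0.19 V, with n = 3 electrons transferred.
Balancing gives Ga^3+(aq) + Cr(s) → Ga(s) + Cr^3+(aq); hence Q = [Cr^3+(aq)] / [Ga^3+(aq)] = 0.114 (log Q = −0.943).
By the Nernst equation, E = +0.19 − (0.0592/3)·(−0.943) = +0.21 V.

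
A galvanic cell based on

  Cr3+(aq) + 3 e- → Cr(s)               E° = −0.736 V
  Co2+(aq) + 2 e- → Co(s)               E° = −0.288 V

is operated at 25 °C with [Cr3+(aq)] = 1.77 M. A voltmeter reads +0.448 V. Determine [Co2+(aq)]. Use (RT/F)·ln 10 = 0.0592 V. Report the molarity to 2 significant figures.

Co²⁺/Co is the cathode (higher E°); E°cell = −0.288 − (−0.736) = +0.448 V with n = 6.
Rearranging E = E° − (0.0592/n)·log Q gives log Q = 6(+0.448 − (+0.448))/0.0592 = 0.000.
For 3 Co2+(aq) + 2 Cr(s) → 3 Co(s) + 2 Cr3+(aq), the reaction quotient is Q = [Cr3+(aq)]^2 / [Co2+(aq)]^3.
Substituting the known concentrations and solving, log [Co2+(aq)] = 0.165 and [Co2+(aq)] = 1.5 M.

1.5 M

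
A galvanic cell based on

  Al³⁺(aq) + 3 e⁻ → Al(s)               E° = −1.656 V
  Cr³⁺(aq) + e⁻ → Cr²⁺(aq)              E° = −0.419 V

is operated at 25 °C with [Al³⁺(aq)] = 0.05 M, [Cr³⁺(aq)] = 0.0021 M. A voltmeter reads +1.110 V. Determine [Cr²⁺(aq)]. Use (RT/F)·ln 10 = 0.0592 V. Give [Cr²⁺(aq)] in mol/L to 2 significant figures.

0.80 M

Cr³⁺/Cr²⁺ is the cathode (higher E°); E°cell = −0.419 − (−1.656) = +1.237 V with n = 3.
Rearranging E = E° − (0.0592/n)·log Q gives log Q = 3(+1.237 − (+1.110))/0.0592 = 6.436.
Balancing electrons gives 3 Cr³⁺(aq) + Al(s) → 3 Cr²⁺(aq) + Al³⁺(aq); thus Q = ([Cr²⁺(aq)]^3·[Al³⁺(aq)]) / [Cr³⁺(aq)]^3.
Substituting the known concentrations and solving, log [Cr²⁺(aq)] = −0.099 and [Cr²⁺(aq)] = 0.80 M.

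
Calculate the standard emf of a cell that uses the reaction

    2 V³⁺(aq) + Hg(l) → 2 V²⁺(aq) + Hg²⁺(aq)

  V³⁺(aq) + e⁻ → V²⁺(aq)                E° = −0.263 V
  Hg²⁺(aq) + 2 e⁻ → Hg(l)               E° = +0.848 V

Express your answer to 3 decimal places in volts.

−1.111 V

V³⁺(aq) gains electrons, so the V³⁺/V²⁺ couple is the cathode; the Hg²⁺/Hg couple is the anode.
E°cell = E°(cathode) − E°(anode) = −0.263 − (+0.848) = −1.111 V.
The negative E°cell means the reaction is non-spontaneous in the direction written.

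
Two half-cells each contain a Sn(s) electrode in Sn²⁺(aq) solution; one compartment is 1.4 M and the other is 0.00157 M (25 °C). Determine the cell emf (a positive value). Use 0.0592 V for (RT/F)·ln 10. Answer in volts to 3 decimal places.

0.087 V

For a concentration cell E°cell = 0, since both electrodes use the same couple.
The compartment with the higher Sn²⁺(aq) concentration (1.4 M) acts as the cathode; ions are reduced there and produced at the dilute (0.00157 M) anode.
With n = 2, Ecell = −(0.0592/2)·log([dilute]/[conc]) = −(0.0592/2)·log(0.00157/1.4) = +0.087 V.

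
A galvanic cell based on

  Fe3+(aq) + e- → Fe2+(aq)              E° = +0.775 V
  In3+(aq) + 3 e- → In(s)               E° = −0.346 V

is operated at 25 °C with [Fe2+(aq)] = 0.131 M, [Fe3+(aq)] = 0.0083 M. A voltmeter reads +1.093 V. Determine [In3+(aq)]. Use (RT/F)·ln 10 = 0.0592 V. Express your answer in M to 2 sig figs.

0.0067 M

The Fe³⁺/Fe²⁺ couple has the larger reduction potential, so it is the cathode: E°cell = +0.775 − (−0.346) = +1.121 V and n = 3.
Since E = E° − (0.0592/n)·log Q, log Q = n(E° − E)/0.0592 = 1.419.
For 3 Fe3+(aq) + In(s) → 3 Fe2+(aq) + In3+(aq), the reaction quotient is Q = ([Fe2+(aq)]^3·[In3+(aq)]) / [Fe3+(aq)]^3.
Isolating [In3+(aq)] in Q = 10^{1.419} yields log [In3+(aq)] = −2.176, i.e. 0.0067 M.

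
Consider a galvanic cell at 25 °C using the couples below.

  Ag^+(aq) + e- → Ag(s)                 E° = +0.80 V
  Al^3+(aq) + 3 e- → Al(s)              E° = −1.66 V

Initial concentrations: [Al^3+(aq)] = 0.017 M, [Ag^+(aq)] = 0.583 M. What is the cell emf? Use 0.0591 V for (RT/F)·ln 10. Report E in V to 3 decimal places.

+2.481 V

The Ag⁺/Ag couple has the more positive E°, so it is the cathode; Al³⁺/Al is the anode.
E°cell = E°cat − E°an = +0.80 − (−1.66) = +2.46 V; n = 3.
The balanced reaction is 3 Ag^+(aq) + Al(s) → 3 Ag(s) + Al^3+(aq), so Q = [Al^3+(aq)] / [Ag^+(aq)]^3 = 0.0858 and log Q = −1.067.
By the Nernst equation, E = +2.46 − (0.0591/3)·(−1.067) = +2.481 V.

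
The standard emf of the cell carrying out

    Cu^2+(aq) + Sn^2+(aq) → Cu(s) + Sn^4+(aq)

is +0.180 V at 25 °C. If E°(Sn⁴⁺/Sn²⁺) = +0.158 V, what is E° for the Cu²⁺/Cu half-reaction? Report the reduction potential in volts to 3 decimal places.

In the reaction as written the Cu²⁺/Cu couple is reduced (cathode) and Sn⁴⁺/Sn²⁺ is oxidized (anode), so E°cell = E°(Cu²⁺/Cu) − E°(Sn⁴⁺/Sn²⁺).
E°(Cu²⁺/Cu) = E°cell + E°(anode) = +0.180 + (+0.158) = +0.338 V.

+0.338 V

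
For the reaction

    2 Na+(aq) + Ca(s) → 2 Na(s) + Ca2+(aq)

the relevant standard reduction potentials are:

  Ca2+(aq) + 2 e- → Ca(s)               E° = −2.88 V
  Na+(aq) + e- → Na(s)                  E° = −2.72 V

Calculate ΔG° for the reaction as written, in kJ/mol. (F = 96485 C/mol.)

In the reaction as written Na+(aq) is reduced, so the Na⁺/Na couple is the cathode and Ca²⁺/Ca is the anode.
E°cell = −2.72 − (−2.88) = +0.16 V; balancing electrons gives n = 2.
ΔG° = −nFE°cell = −(2)(96485)(+0.16) J/mol = −30.9 kJ/mol.

−30.9 kJ/mol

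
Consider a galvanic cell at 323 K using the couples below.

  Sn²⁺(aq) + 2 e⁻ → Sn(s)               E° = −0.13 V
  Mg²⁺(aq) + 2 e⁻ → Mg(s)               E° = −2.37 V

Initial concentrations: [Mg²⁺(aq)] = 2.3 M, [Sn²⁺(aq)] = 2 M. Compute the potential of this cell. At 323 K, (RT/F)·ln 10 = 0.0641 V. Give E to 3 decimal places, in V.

+2.238 V

Since E°(Sn²⁺/Sn) > E°(Mg²⁺/Mg), Sn²⁺/Sn serves as the cathode.
The standard potential is −0.13 − (−2.37) = +2.24 V and the balanced reaction transfers n = 2 electrons.
For the overall reaction Sn²⁺(aq) + Mg(s) → Sn(s) + Mg²⁺(aq), Q = [Mg²⁺(aq)] / [Sn²⁺(aq)] = 1.15, giving log Q = 0.061.
E = E° − (0.0641/n)·log Q = +2.24 − (0.0641/2)(0.061) = +2.238 V.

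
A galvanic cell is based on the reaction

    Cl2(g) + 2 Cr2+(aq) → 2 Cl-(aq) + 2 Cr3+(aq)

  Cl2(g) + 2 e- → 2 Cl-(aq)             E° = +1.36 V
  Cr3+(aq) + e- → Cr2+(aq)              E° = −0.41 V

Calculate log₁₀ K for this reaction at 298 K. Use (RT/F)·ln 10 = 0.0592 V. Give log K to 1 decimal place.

log K = 59.8

The Cl₂/Cl⁻ couple is reduced (cathode); E°cell = +1.36 − (−0.41) = +1.77 V with n = 2.
At equilibrium E = 0, so log K = nE°cell / 0.0592 = (2)(+1.77) / 0.0592 = 59.8.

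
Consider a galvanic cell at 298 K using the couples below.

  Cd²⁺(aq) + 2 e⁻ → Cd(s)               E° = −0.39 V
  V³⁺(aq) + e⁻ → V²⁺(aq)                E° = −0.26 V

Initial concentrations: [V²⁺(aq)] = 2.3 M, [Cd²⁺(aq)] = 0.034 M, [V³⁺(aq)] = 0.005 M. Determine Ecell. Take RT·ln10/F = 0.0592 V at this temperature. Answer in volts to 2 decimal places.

Since E°(V³⁺/V²⁺) > E°(Cd²⁺/Cd), V³⁺/V²⁺ serves as the cathode.
The standard potential is −0.26 − (−0.39) = +0.13 V and the balanced reaction transfers n = 2 electrons.
Balancing gives 2 V³⁺(aq) + Cd(s) → 2 V²⁺(aq) + Cd²⁺(aq); hence Q = ([V²⁺(aq)]^2·[Cd²⁺(aq)]) / [V³⁺(aq)]^2 = 7.19×10^3 (log Q = 3.857).
E = E° − (0.0592/n)·log Q = +0.13 − (0.0592/2)(3.857) = +0.02 V.

+0.02 V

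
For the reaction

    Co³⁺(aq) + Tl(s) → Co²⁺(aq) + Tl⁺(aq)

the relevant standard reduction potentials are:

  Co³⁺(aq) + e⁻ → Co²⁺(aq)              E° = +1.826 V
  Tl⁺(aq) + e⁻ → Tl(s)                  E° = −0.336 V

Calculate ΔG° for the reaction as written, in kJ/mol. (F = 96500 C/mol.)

−209 kJ/mol

In the reaction as written Co³⁺(aq) is reduced, so the Co³⁺/Co²⁺ couple is the cathode and Tl⁺/Tl is the anode.
E°cell = +1.826 − (−0.336) = +2.162 V; balancing electrons gives n = 1.
ΔG° = −nFE°cell = −(1)(96500)(+2.162) J/mol = −209 kJ/mol.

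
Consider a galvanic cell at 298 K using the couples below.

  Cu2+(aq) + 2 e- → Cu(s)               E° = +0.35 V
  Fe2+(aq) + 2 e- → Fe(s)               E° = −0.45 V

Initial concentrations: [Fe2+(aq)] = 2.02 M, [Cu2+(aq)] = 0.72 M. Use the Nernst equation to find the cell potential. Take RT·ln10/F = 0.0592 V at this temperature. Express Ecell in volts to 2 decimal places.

Cu²⁺/Cu is reduced (cathode, E° = +0.35 V) and Fe²⁺/Fe is oxidized (anode).
E°cell = E°cat − E°an = +0.35 − (−0.45) = +0.80 V; n = 2.
For the overall reaction Cu2+(aq) + Fe(s) → Cu(s) + Fe2+(aq), Q = [Fe2+(aq)] / [Cu2+(aq)] = 2.81, giving log Q = 0.448.
By the Nernst equation, E = +0.80 − (0.0592/2)·(0.448) = +0.79 V.

+0.79 V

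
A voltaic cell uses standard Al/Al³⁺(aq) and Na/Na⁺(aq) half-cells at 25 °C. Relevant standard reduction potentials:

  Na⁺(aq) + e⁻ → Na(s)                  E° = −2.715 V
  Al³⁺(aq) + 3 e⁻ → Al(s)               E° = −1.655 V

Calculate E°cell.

Of the two couples in this cell, the one with the more positive reduction potential is reduced at the cathode: here that is Al³⁺/Al (−1.655 V); Na⁺/Na (−2.715 V) is the anode.
E°cell = E°(cathode) − E°(anode) = −1.655 − (−2.715) = +1.060 V.

+1.060 V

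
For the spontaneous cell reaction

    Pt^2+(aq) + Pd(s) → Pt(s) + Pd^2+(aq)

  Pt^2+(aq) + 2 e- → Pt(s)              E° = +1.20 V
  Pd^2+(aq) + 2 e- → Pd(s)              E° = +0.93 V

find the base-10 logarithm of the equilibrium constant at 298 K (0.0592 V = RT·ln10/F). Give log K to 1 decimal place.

log K = 9.1

The Pt²⁺/Pt couple is reduced (cathode); E°cell = +1.20 − (+0.93) = +0.27 V with n = 2.
At equilibrium E = 0, so log K = nE°cell / 0.0592 = (2)(+0.27) / 0.0592 = 9.1.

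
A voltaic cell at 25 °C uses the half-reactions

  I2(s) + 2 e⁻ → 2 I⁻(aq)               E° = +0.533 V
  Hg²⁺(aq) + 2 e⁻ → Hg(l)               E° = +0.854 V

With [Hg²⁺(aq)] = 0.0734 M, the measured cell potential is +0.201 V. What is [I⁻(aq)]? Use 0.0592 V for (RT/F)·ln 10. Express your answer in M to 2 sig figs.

0.035 M

The Hg²⁺/Hg couple has the larger reduction potential, so it is the cathode: E°cell = +0.854 − (+0.533) = +0.321 V and n = 2.
Rearranging E = E° − (0.0592/n)·log Q gives log Q = 2(+0.321 − (+0.201))/0.0592 = 4.054.
The balanced reaction is Hg²⁺(aq) + 2 I⁻(aq) → Hg(l) + I2(s), so Q = 1 / ([Hg²⁺(aq)]·[I⁻(aq)]^2).
Isolating [I⁻(aq)] in Q = 10^{4.054} yields log [I⁻(aq)] = −1.460, i.e. 0.035 M.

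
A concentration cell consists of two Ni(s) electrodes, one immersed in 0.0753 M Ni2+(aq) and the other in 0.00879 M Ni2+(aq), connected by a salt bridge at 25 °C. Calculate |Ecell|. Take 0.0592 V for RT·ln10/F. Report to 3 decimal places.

For a concentration cell E°cell = 0, since both electrodes use the same couple.
The compartment with the higher Ni2+(aq) concentration (0.0753 M) acts as the cathode; ions are reduced there and produced at the dilute (0.00879 M) anode.
With n = 2, Ecell = −(0.0592/2)·log([dilute]/[conc]) = −(0.0592/2)·log(0.00879/0.0753) = +0.028 V.

0.028 V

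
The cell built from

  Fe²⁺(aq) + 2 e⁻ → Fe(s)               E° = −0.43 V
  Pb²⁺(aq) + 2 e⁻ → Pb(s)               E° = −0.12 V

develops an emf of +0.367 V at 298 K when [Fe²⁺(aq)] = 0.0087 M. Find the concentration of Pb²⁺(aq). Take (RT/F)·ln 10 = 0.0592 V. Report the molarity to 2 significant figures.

With Pb²⁺/Pb at the cathode and Fe²⁺/Fe at the anode, E°cell = −0.12 − (−0.43) = +0.31 V (n = 2).
Rearranging E = E° − (0.0592/n)·log Q gives log Q = 2(+0.31 − (+0.367))/0.0592 = −1.926.
Balancing electrons gives Pb²⁺(aq) + Fe(s) → Pb(s) + Fe²⁺(aq); thus Q = [Fe²⁺(aq)] / [Pb²⁺(aq)].
Isolating [Pb²⁺(aq)] in Q = 10^{−1.926} yields log [Pb²⁺(aq)] = −0.134, i.e. 0.73 M.

0.73 M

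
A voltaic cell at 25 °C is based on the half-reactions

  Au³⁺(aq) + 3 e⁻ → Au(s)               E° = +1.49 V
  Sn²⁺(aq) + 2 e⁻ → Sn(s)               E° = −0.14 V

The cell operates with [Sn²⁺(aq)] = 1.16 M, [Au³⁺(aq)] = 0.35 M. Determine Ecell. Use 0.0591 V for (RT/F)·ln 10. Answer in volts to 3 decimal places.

+1.619 V

Au³⁺/Au is reduced (cathode, E° = +1.49 V) and Sn²⁺/Sn is oxidized (anode).
E°cell = +1.49 − (−0.14) = +1.63 V, with n = 6 electrons transferred.
Balancing gives 2 Au³⁺(aq) + 3 Sn(s) → 2 Au(s) + 3 Sn²⁺(aq); hence Q = [Sn²⁺(aq)]^3 / [Au³⁺(aq)]^2 = 12.7 (log Q = 1.105).
Applying E = E° − (RT ln10/nF)·log Q gives +1.63 − (0.0591/6)(1.105) = +1.619 V.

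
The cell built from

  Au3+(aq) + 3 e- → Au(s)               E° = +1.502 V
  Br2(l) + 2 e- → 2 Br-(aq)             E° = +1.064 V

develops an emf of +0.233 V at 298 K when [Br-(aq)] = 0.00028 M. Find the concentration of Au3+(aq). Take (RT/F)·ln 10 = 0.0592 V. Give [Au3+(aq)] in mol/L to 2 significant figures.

1.9 M

With Au³⁺/Au at the cathode and Br₂/Br⁻ at the anode, E°cell = +1.502 − (+1.064) = +0.438 V (n = 6).
From the Nernst equation, log Q = n(E° − E)/0.0592 = 6·(+0.438 − (+0.233))/0.0592 = 20.777.
The balanced reaction is 2 Au3+(aq) + 6 Br-(aq) → 2 Au(s) + 3 Br2(l), so Q = 1 / ([Au3+(aq)]^2·[Br-(aq)]^6).
Substituting the known concentrations and solving, log [Au3+(aq)] = 0.270 and [Au3+(aq)] = 1.9 M.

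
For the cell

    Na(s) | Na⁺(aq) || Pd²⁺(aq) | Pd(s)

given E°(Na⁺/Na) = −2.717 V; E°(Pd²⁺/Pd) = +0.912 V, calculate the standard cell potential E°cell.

By convention the left-hand electrode in cell notation is the anode (oxidation) and the right-hand electrode is the cathode (reduction).
E°cell = E°(right) − E°(left) = +0.912 − (−2.717) = +3.629 V.

+3.629 V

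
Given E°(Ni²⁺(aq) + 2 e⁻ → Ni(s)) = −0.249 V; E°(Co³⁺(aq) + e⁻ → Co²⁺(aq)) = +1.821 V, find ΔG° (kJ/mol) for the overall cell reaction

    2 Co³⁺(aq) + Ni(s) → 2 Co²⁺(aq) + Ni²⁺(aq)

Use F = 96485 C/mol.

In the reaction as written Co³⁺(aq) is reduced, so the Co³⁺/Co²⁺ couple is the cathode and Ni²⁺/Ni is the anode.
E°cell = +1.821 − (−0.249) = +2.070 V; balancing electrons gives n = 2.
ΔG° = −nFE°cell = −(2)(96485)(+2.070) J/mol = −399 kJ/mol.

−399 kJ/mol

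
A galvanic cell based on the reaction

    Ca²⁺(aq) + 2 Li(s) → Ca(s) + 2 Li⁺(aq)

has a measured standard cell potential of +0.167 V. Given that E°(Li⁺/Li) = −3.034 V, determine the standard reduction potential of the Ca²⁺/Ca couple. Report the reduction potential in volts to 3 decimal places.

In the reaction as written the Ca²⁺/Ca couple is reduced (cathode) and Li⁺/Li is oxidized (anode), so E°cell = E°(Ca²⁺/Ca) − E°(Li⁺/Li).
E°(Ca²⁺/Ca) = E°cell + E°(anode) = +0.167 + (−3.034) = −2.867 V.

−2.867 V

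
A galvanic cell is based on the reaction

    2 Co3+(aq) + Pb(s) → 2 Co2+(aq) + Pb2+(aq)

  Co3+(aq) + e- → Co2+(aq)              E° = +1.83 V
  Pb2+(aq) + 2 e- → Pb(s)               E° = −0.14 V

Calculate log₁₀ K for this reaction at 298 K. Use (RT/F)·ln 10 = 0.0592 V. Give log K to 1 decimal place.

log K = 66.6

The Co³⁺/Co²⁺ couple is reduced (cathode); E°cell = +1.83 − (−0.14) = +1.97 V with n = 2.
At equilibrium E = 0, so log K = nE°cell / 0.0592 = (2)(+1.97) / 0.0592 = 66.6.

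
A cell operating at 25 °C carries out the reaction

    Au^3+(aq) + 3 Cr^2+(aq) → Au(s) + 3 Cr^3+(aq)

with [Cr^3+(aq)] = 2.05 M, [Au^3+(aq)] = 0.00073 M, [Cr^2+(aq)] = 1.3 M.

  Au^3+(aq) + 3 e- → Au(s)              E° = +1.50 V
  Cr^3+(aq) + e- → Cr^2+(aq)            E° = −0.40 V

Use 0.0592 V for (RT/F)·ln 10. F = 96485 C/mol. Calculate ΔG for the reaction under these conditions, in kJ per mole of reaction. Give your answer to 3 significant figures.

−529 kJ/mol

E°cell = +1.50 − (−0.40) = +1.90 V; the balanced reaction transfers n = 3 electrons.
Here Q = [Cr^3+(aq)]^3 / ([Au^3+(aq)]·[Cr^2+(aq)]^3) = 5.37×10^3 (log Q = 3.730), giving E = +1.90 − (0.0592/3)·(3.730) = +1.8264 V.
Finally ΔG = −nFE = −(3)(96485 C/mol)(+1.8264 V) = −529 kJ/mol.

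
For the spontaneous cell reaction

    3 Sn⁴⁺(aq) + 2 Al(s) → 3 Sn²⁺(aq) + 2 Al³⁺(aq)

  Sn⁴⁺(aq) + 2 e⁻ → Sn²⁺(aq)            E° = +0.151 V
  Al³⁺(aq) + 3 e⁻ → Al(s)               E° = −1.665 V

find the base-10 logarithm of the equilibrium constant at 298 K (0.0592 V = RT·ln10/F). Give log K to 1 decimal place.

log K = 184.1

The Sn⁴⁺/Sn²⁺ couple is reduced (cathode); E°cell = +0.151 − (−1.665) = +1.816 V with n = 6.
At equilibrium E = 0, so log K = nE°cell / 0.0592 = (6)(+1.816) / 0.0592 = 184.1.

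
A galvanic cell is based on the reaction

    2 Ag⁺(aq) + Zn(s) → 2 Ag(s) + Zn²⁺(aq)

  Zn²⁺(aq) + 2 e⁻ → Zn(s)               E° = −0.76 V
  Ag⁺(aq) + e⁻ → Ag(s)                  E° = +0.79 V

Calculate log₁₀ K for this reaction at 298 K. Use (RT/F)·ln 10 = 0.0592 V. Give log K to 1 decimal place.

The Ag⁺/Ag couple is reduced (cathode); E°cell = +0.79 − (−0.76) = +1.55 V with n = 2.
At equilibrium E = 0, so log K = nE°cell / 0.0592 = (2)(+1.55) / 0.0592 = 52.4.

log K = 52.4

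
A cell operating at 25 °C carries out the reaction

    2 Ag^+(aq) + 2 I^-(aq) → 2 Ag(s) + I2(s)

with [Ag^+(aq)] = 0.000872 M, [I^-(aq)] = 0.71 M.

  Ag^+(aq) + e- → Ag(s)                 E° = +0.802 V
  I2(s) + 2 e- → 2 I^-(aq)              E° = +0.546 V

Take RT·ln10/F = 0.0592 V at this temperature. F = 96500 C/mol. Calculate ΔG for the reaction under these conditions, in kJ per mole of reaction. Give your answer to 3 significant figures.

−12.8 kJ/mol

E°cell = +0.802 − (+0.546) = +0.256 V; the balanced reaction transfers n = 2 electrons.
The reaction quotient is 1 / ([Ag^+(aq)]^2·[I^-(aq)]^2) = 2.61×10^6; by Nernst, E = +0.256 − (0.0592/2)(6.416) = +0.0661 V.
Then ΔG = −nFE = −2 × 96500 × +0.0661 J/mol = −12.8 kJ/mol.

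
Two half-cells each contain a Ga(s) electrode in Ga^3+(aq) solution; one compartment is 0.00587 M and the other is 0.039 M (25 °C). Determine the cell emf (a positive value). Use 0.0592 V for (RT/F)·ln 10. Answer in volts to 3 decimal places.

For a concentration cell E°cell = 0, since both electrodes use the same couple.
The compartment with the higher Ga^3+(aq) concentration (0.039 M) acts as the cathode; ions are reduced there and produced at the dilute (0.00587 M) anode.
With n = 3, Ecell = −(0.0592/3)·log([dilute]/[conc]) = −(0.0592/3)·log(0.00587/0.039) = +0.016 V.

0.016 V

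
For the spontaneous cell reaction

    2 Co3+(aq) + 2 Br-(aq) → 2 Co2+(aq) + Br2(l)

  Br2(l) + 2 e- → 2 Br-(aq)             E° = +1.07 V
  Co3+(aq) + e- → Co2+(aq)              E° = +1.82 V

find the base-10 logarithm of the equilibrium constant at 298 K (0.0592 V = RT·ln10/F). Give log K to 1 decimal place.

The Co³⁺/Co²⁺ couple is reduced (cathode); E°cell = +1.82 − (+1.07) = +0.75 V with n = 2.
At equilibrium E = 0, so log K = nE°cell / 0.0592 = (2)(+0.75) / 0.0592 = 25.3.

log K = 25.3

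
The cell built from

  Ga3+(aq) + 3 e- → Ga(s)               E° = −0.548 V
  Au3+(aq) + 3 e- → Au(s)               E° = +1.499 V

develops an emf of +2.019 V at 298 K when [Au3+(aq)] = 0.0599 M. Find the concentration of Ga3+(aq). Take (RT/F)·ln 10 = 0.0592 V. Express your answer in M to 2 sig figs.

The Au³⁺/Au couple has the larger reduction potential, so it is the cathode: E°cell = +1.499 − (−0.548) = +2.047 V and n = 3.
Rearranging E = E° − (0.0592/n)·log Q gives log Q = 3(+2.047 − (+2.019))/0.0592 = 1.419.
For Au3+(aq) + Ga(s) → Au(s) + Ga3+(aq), the reaction quotient is Q = [Ga3+(aq)] / [Au3+(aq)].
Substituting the known concentrations and solving, log [Ga3+(aq)] = 0.196 and [Ga3+(aq)] = 1.6 M.

1.6 M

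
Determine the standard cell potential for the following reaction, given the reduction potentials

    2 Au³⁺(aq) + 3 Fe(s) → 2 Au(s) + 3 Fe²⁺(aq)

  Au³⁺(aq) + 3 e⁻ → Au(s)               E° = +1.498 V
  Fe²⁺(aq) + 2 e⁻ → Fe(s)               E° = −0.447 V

+1.945 V

Au³⁺(aq) gains electrons, so the Au³⁺/Au couple is the cathode; the Fe²⁺/Fe couple is the anode.
E°cell = E°(cathode) − E°(anode) = +1.498 − (−0.447) = +1.945 V.
The positive value indicates the reaction is spontaneous as written.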